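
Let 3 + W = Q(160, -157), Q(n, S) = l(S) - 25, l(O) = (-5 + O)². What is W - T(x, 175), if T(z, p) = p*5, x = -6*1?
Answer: 25341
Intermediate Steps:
x = -6
T(z, p) = 5*p
Q(n, S) = -25 + (-5 + S)² (Q(n, S) = (-5 + S)² - 25 = -25 + (-5 + S)²)
W = 26216 (W = -3 - 157*(-10 - 157) = -3 - 157*(-167) = -3 + 26219 = 26216)
W - T(x, 175) = 26216 - 5*175 = 26216 - 1*875 = 26216 - 875 = 25341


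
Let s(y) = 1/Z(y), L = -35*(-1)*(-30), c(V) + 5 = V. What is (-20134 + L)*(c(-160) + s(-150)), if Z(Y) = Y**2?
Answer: 19661394704/5625 ≈ 3.4954e+6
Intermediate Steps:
c(V) = -5 + V
L = -1050 (L = 35*(-30) = -1050)
s(y) = y**(-2) (s(y) = 1/(y**2) = y**(-2))
(-20134 + L)*(c(-160) + s(-150)) = (-20134 - 1050)*((-5 - 160) + (-150)**(-2)) = -21184*(-165 + 1/22500) = -21184*(-3712499/22500) = 19661394704/5625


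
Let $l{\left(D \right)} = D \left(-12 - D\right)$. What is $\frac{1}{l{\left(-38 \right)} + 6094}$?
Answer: $\frac{1}{5106} \approx 0.00019585$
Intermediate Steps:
$\frac{1}{l{\left(-38 \right)} + 6094} = \frac{1}{\left(-1\right) \left(-38\right) \left(12 - 38\right) + 6094} = \frac{1}{\left(-1\right) \left(-38\right) \left(-26\right) + 6094} = \frac{1}{-988 + 6094} = \frac{1}{5106}$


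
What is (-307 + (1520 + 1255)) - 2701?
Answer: -233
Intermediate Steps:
(-307 + (1520 + 1255)) - 2701 = (-307 + 2775) - 2701 = 2468 - 2701 = -233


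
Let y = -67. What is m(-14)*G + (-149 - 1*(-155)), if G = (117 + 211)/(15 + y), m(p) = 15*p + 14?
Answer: 16150/13 ≈ 1242.3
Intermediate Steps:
m(p) = 14 + 15*p
G = -82/13 (G = (117 + 211)/(15 - 67) = 328/(-52) = 328*(-1/52) = -82/13 ≈ -6.3077)
m(-14)*G + (-149 - 1*(-155)) = (14 + 15*(-14))*(-82/13) + (-149 - 1*(-155)) = (14 - 210)*(-82/13) + (-149 + 155) = -196*(-82/13) + 6 = 16072/13 + 6 = 16150/13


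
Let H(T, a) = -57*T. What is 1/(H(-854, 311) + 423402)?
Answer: 1/472080 ≈ 2.1183e-6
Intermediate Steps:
1/(H(-854, 311) + 423402) = 1/(-57*(-854) + 423402) = 1/(48678 + 423402) = 1/472080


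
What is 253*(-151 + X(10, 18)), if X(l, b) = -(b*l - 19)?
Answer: -78936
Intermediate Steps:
X(l, b) = 19 - b*l (X(l, b) = -(-19 + b*l) = 19 - b*l)
253*(-151 + X(10, 18)) = 253*(-151 + (19 - 1*18*10)) = 253*(-151 + (19 - 180)) = 253*(-151 - 161) = 253*(-312) = -78936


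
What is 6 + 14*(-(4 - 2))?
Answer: -22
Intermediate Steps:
6 + 14*(-(4 - 2)) = 6 + 14*(-1*2) = 6 + 14*(-2) = 6 - 28 = -22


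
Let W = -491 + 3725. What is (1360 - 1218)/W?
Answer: 71/1617 ≈ 0.043908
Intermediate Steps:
W = 3234
(1360 - 1218)/W = (1360 - 1218)/3234 = 142*(1/3234) = 71/1617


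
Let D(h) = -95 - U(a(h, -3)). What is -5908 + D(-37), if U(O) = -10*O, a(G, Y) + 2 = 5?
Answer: -5973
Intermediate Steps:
a(G, Y) = 3 (a(G, Y) = -2 + 5 = 3)
D(h) = -65 (D(h) = -95 - (-10)*3 = -95 - 1*(-30) = -95 + 30 = -65)
-5908 + D(-37) = -5908 - 65 = -5973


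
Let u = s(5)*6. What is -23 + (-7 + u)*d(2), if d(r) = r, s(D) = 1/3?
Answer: -33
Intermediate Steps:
s(D) = 1/3
u = 2 (u = (1/3)*6 = 2)
-23 + (-7 + u)*d(2) = -23 + (-7 + 2)*2 = -23 - 5*2 = -23 - 10 = -33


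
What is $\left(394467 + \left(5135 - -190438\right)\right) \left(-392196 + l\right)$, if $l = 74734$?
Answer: $-187315278480$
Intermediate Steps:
$\left(394467 + \left(5135 - -190438\right)\right) \left(-392196 + l\right) = \left(394467 + \left(5135 - -190438\right)\right) \left(-392196 + 74734\right) = \left(394467 + \left(5135 + 190438\right)\right) \left(-317462\right) = \left(394467 + 195573\right) \left(-317462\right) = 590040 \left(-317462\right) = -187315278480$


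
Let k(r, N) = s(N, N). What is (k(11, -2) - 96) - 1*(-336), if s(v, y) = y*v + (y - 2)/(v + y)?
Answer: 245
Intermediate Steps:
s(v, y) = v*y + (-2 + y)/(v + y)
k(r, N) = (-2 + N + 2*N³)/(2*N) (k(r, N) = (-2 + N + N*N² + N*N²)/(N + N) = (-2 + N + N³ + N³)/((2*N)) = (1/(2*N))*(-2 + N + 2*N³) = (-2 + N + 2*N³)/(2*N))
(k(11, -2) - 96) - 1*(-336) = ((-1 + (-2)³ + (½)*(-2))/(-2) - 96) - 1*(-336) = (-(-1 - 8 - 1)/2 - 96) + 336 = (-½*(-10) - 96) + 336 = (5 - 96) + 336 = -91 + 336 = 245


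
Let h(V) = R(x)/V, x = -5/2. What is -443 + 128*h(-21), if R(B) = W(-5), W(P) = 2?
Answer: -9559/21 ≈ -455.19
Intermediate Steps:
x = -5/2 (x = -5*½ = -5/2 ≈ -2.5000)
R(B) = 2
h(V) = 2/V
-443 + 128*h(-21) = -443 + 128*(2/(-21)) = -443 + 128*(2*(-1/21)) = -443 + 128*(-2/21) = -443 - 256/21 = -9559/21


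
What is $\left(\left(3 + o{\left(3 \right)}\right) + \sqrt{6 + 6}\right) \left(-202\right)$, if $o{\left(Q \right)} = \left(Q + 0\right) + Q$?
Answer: $-1818 - 404 \sqrt{3} \approx -2517.8$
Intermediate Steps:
$o{\left(Q \right)} = 2 Q$ ($o{\left(Q \right)} = Q + Q = 2 Q$)
$\left(\left(3 + o{\left(3 \right)}\right) + \sqrt{6 + 6}\right) \left(-202\right) = \left(\left(3 + 2 \cdot 3\right) + \sqrt{6 + 6}\right) \left(-202\right) = \left(\left(3 + 6\right) + \sqrt{12}\right) \left(-202\right) = \left(9 + 2 \sqrt{3}\right) \left(-202\right) = -1818 - 404 \sqrt{3}$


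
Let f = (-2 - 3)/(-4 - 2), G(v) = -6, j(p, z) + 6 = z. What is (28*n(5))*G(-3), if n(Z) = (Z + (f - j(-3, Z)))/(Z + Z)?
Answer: -574/5 ≈ -114.80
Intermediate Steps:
j(p, z) = -6 + z
f = ⅚ (f = -5/(-6) = -5*(-⅙) = ⅚ ≈ 0.83333)
n(Z) = 41/(12*Z) (n(Z) = (Z + (⅚ - (-6 + Z)))/(Z + Z) = (Z + (⅚ + (6 - Z)))/((2*Z)) = (Z + (41/6 - Z))*(1/(2*Z)) = 41*(1/(2*Z))/6 = 41/(12*Z))
(28*n(5))*G(-3) = (28*((41/12)/5))*(-6) = (28*((41/12)*(⅕)))*(-6) = (28*(41/60))*(-6) = (287/15)*(-6) = -574/5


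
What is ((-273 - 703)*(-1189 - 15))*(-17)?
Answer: -19976768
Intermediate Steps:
((-273 - 703)*(-1189 - 15))*(-17) = -976*(-1204)*(-17) = 1175104*(-17) = -19976768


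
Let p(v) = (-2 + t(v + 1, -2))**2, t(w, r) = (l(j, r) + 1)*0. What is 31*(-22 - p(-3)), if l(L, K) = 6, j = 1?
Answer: -806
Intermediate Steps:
t(w, r) = 0 (t(w, r) = (6 + 1)*0 = 7*0 = 0)
p(v) = 4 (p(v) = (-2 + 0)**2 = (-2)**2 = 4)
31*(-22 - p(-3)) = 31*(-22 - 1*4) = 31*(-22 - 4) = 31*(-26) = -806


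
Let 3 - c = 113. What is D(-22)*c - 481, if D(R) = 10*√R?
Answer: -481 - 1100*I*√22 ≈ -481.0 - 5159.5*I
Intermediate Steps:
c = -110 (c = 3 - 1*113 = 3 - 113 = -110)
D(-22)*c - 481 = (10*√(-22))*(-110) - 481 = (10*(I*√22))*(-110) - 481 = (10*I*√22)*(-110) - 481 = -1100*I*√22 - 481 = -481 - 1100*I*√22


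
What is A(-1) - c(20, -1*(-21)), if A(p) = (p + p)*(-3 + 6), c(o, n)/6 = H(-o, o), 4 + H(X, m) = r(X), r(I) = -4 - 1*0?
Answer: 42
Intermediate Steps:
r(I) = -4 (r(I) = -4 + 0 = -4)
H(X, m) = -8 (H(X, m) = -4 - 4 = -8)
c(o, n) = -48 (c(o, n) = 6*(-8) = -48)
A(p) = 6*p (A(p) = (2*p)*3 = 6*p)
A(-1) - c(20, -1*(-21)) = 6*(-1) - 1*(-48) = -6 + 48 = 42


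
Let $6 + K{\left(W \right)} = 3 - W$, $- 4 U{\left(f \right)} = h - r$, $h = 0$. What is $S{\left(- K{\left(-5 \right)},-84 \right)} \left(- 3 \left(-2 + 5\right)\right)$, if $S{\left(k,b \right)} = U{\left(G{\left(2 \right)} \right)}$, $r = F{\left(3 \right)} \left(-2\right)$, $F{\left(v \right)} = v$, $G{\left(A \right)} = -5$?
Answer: $\frac{27}{2} \approx 13.5$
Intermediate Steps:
$r = -6$ ($r = 3 \left(-2\right) = -6$)
$U{\left(f \right)} = - \frac{3}{2}$ ($U{\left(f \right)} = - \frac{0 - -6}{4} = - \frac{0 + 6}{4} = \left(- \frac{1}{4}\right) 6 = - \frac{3}{2}$)
$K{\left(W \right)} = -3 - W$ ($K{\left(W \right)} = -6 - \left(-3 + W\right) = -3 - W$)
$S{\left(k,b \right)} = - \frac{3}{2}$
$S{\left(- K{\left(-5 \right)},-84 \right)} \left(- 3 \left(-2 + 5\right)\right) = - \frac{3 \left(- 3 \left(-2 + 5\right)\right)}{2} = - \frac{3 \left(\left(-3\right) 3\right)}{2} = \left(- \frac{3}{2}\right) \left(-9\right) = \frac{27}{2}$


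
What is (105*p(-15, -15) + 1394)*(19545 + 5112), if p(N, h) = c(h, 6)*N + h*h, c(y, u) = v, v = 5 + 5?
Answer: 228545733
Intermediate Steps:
v = 10
c(y, u) = 10
p(N, h) = h**2 + 10*N (p(N, h) = 10*N + h*h = 10*N + h**2 = h**2 + 10*N)
(105*p(-15, -15) + 1394)*(19545 + 5112) = (105*((-15)**2 + 10*(-15)) + 1394)*(19545 + 5112) = (105*(225 - 150) + 1394)*24657 = (105*75 + 1394)*24657 = (7875 + 1394)*24657 = 9269*24657 = 228545733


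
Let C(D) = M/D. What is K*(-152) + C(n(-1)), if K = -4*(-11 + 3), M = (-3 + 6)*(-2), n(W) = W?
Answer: -4858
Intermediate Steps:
M = -6 (M = 3*(-2) = -6)
C(D) = -6/D
K = 32 (K = -4*(-8) = 32)
K*(-152) + C(n(-1)) = 32*(-152) - 6/(-1) = -4864 - 6*(-1) = -4864 + 6 = -4858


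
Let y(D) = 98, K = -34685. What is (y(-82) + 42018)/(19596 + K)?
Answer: -42116/15089 ≈ -2.7912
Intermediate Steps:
(y(-82) + 42018)/(19596 + K) = (98 + 42018)/(19596 - 34685) = 42116/(-15089) = 42116*(-1/15089) = -42116/15089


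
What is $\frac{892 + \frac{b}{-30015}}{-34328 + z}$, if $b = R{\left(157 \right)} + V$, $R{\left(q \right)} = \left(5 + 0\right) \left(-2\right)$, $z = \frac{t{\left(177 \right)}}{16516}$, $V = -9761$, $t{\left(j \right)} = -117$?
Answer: $- \frac{147450173972}{5672448456825} \approx -0.025994$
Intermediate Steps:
$z = - \frac{117}{16516} \approx -0.007084$
$R{\left(q \right)} = -10$ ($R{\left(q \right)} = 5 \left(-2\right) = -10$)
$b = -9771$ ($b = -10 - 9761 = -9771$)
$\frac{892 + \frac{b}{-30015}}{-34328 + z} = \frac{892 - \frac{9771}{-30015}}{-34328 - \frac{117}{16516}} = \frac{892 - - \frac{3257}{10005}}{- \frac{566961365}{16516}} = \left(892 + \frac{3257}{10005}\right) \left(- \frac{16516}{566961365}\right) = \frac{8927717}{10005} \left(- \frac{16516}{566961365}\right) = - \frac{147450173972}{5672448456825}$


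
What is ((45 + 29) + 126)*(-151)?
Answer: -30200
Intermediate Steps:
((45 + 29) + 126)*(-151) = (74 + 126)*(-151) = 200*(-151) = -30200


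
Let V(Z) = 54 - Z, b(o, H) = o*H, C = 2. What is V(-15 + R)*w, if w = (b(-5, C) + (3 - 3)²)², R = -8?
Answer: 7700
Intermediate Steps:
b(o, H) = H*o
w = 100 (w = (2*(-5) + (3 - 3)²)² = (-10 + 0²)² = (-10 + 0)² = (-10)² = 100)
V(-15 + R)*w = (54 - (-15 - 8))*100 = (54 - 1*(-23))*100 = (54 + 23)*100 = 77*100 = 7700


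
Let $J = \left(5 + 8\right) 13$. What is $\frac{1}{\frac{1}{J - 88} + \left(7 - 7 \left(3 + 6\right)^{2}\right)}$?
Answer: $- \frac{81}{45359} \approx -0.0017858$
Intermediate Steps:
$J = 169$ ($J = 13 \cdot 13 = 169$)
$\frac{1}{\frac{1}{J - 88} + \left(7 - 7 \left(3 + 6\right)^{2}\right)} = \frac{1}{\frac{1}{169 - 88} + \left(7 - 7 \left(3 + 6\right)^{2}\right)} = \frac{1}{\frac{1}{81} + \left(7 - 7 \cdot 9^{2}\right)} = \frac{1}{\frac{1}{81} + \left(7 - 567\right)} = \frac{1}{\frac{1}{81} - 560} = \frac{1}{- \frac{45359}{81}} = - \frac{81}{45359}$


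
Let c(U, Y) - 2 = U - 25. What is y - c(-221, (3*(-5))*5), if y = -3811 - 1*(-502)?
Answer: -3065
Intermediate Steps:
y = -3309 (y = -3811 + 502 = -3309)
c(U, Y) = -23 + U (c(U, Y) = 2 + (U - 25) = 2 + (-25 + U) = -23 + U)
y - c(-221, (3*(-5))*5) = -3309 - (-23 - 221) = -3309 - 1*(-244) = -3309 + 244 = -3065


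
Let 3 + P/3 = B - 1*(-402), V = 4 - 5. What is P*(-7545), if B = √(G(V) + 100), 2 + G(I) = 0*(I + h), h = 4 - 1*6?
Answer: -9031365 - 158445*√2 ≈ -9.2554e+6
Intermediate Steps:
h = -2 (h = 4 - 6 = -2)
V = -1
G(I) = -2 (G(I) = -2 + 0*(I - 2) = -2 + 0*(-2 + I) = -2 + 0 = -2)
B = 7*√2 (B = √(-2 + 100) = √98 = 7*√2 ≈ 9.8995)
P = 1197 + 21*√2 (P = -9 + 3*(7*√2 - 1*(-402)) = -9 + 3*(7*√2 + 402) = -9 + 3*(402 + 7*√2) = -9 + (1206 + 21*√2) = 1197 + 21*√2 ≈ 1226.7)
P*(-7545) = (1197 + 21*√2)*(-7545) = -9031365 - 158445*√2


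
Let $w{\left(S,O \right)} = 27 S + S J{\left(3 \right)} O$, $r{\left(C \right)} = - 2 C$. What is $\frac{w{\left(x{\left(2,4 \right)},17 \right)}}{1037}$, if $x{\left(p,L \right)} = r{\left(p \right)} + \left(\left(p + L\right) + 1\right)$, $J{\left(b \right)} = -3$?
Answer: $- \frac{72}{1037} \approx -0.069431$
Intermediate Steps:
$x{\left(p,L \right)} = 1 + L - p$ ($x{\left(p,L \right)} = - 2 p + \left(\left(p + L\right) + 1\right) = - 2 p + \left(\left(L + p\right) + 1\right) = - 2 p + \left(1 + L + p\right) = 1 + L - p$)
$w{\left(S,O \right)} = 27 S - 3 O S$ ($w{\left(S,O \right)} = 27 S + S \left(-3\right) O = 27 S + - 3 S O = 27 S - 3 O S$)
$\frac{w{\left(x{\left(2,4 \right)},17 \right)}}{1037} = \frac{3 \left(1 + 4 - 2\right) \left(9 - 17\right)}{1037} = 3 \left(1 + 4 - 2\right) \left(9 - 17\right) \frac{1}{1037} = 3 \cdot 3 \left(-8\right) \frac{1}{1037} = \left(-72\right) \frac{1}{1037} = - \frac{72}{1037}$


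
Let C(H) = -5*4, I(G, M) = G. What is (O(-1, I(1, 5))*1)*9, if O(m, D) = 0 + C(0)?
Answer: -180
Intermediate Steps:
C(H) = -20
O(m, D) = -20 (O(m, D) = 0 - 20 = -20)
(O(-1, I(1, 5))*1)*9 = -20*1*9 = -20*9 = -180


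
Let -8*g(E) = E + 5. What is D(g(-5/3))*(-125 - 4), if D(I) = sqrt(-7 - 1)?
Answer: -258*I*sqrt(2) ≈ -364.87*I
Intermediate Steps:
g(E) = -5/8 - E/8 (g(E) = -(E + 5)/8 = -(5 + E)/8 = -5/8 - E/8)
D(I) = 2*I*sqrt(2) (D(I) = sqrt(-8) = 2*I*sqrt(2))
D(g(-5/3))*(-125 - 4) = (2*I*sqrt(2))*(-125 - 4) = (2*I*sqrt(2))*(-129) = -258*I*sqrt(2)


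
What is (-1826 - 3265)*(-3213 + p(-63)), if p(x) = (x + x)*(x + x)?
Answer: -64467333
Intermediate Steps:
p(x) = 4*x**2 (p(x) = (2*x)*(2*x) = 4*x**2)
(-1826 - 3265)*(-3213 + p(-63)) = (-1826 - 3265)*(-3213 + 4*(-63)**2) = -5091*(-3213 + 4*3969) = -5091*(-3213 + 15876) = -5091*12663 = -64467333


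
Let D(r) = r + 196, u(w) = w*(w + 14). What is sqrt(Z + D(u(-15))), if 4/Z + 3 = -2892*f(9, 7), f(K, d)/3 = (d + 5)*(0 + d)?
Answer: sqrt(112068530763711)/728787 ≈ 14.526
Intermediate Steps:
f(K, d) = 3*d*(5 + d) (f(K, d) = 3*((d + 5)*(0 + d)) = 3*((5 + d)*d) = 3*(d*(5 + d)) = 3*d*(5 + d))
u(w) = w*(14 + w)
Z = -4/728787 (Z = 4/(-3 - 8676*7*(5 + 7)) = 4/(-3 - 8676*7*12) = 4/(-3 - 2892*252) = 4/(-3 - 728784) = 4/(-728787) = 4*(-1/728787) = -4/728787 ≈ -5.4886e-6)
D(r) = 196 + r
sqrt(Z + D(u(-15))) = sqrt(-4/728787 + (196 - 15*(14 - 15))) = sqrt(-4/728787 + (196 - 15*(-1))) = sqrt(-4/728787 + (196 + 15)) = sqrt(-4/728787 + 211) = sqrt(153774053/728787) = sqrt(112068530763711)/728787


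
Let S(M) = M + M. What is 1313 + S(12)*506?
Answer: 13457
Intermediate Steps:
S(M) = 2*M
1313 + S(12)*506 = 1313 + (2*12)*506 = 1313 + 24*506 = 1313 + 12144 = 13457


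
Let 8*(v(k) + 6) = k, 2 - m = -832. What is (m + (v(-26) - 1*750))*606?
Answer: 90597/2 ≈ 45299.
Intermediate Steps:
m = 834 (m = 2 - 1*(-832) = 2 + 832 = 834)
v(k) = -6 + k/8
(m + (v(-26) - 1*750))*606 = (834 + ((-6 + (⅛)*(-26)) - 1*750))*606 = (834 + ((-6 - 13/4) - 750))*606 = (834 + (-37/4 - 750))*606 = (834 - 3037/4)*606 = (299/4)*606 = 90597/2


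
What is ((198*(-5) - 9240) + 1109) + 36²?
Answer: -7825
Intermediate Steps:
((198*(-5) - 9240) + 1109) + 36² = ((-990 - 9240) + 1109) + 1296 = (-10230 + 1109) + 1296 = -9121 + 1296 = -7825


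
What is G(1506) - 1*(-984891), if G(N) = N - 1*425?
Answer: 985972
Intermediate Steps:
G(N) = -425 + N (G(N) = N - 425 = -425 + N)
G(1506) - 1*(-984891) = (-425 + 1506) - 1*(-984891) = 1081 + 984891 = 985972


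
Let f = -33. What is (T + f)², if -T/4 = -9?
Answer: 9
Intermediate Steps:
T = 36 (T = -4*(-9) = 36)
(T + f)² = (36 - 33)² = 3² = 9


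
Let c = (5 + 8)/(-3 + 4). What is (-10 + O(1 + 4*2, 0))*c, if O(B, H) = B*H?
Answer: -130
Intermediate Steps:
c = 13 (c = 13/1 = 13*1 = 13)
(-10 + O(1 + 4*2, 0))*c = (-10 + (1 + 4*2)*0)*13 = (-10 + (1 + 8)*0)*13 = (-10 + 9*0)*13 = (-10 + 0)*13 = -10*13 = -130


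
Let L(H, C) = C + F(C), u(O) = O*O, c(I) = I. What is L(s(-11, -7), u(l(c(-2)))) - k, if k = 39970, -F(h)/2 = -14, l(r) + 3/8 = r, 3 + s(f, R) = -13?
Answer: -2555927/64 ≈ -39936.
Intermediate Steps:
s(f, R) = -16 (s(f, R) = -3 - 13 = -16)
l(r) = -3/8 + r
F(h) = 28 (F(h) = -2*(-14) = 28)
u(O) = O²
L(H, C) = 28 + C (L(H, C) = C + 28 = 28 + C)
L(s(-11, -7), u(l(c(-2)))) - k = (28 + (-3/8 - 2)²) - 1*39970 = (28 + (-19/8)²) - 39970 = (28 + 361/64) - 39970 = 2153/64 - 39970 = -2555927/64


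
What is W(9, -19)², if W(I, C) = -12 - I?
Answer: 441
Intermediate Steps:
W(9, -19)² = (-12 - 1*9)² = (-12 - 9)² = (-21)² = 441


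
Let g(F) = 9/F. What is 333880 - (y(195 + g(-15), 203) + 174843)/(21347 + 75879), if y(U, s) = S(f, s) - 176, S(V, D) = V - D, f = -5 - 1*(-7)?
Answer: 16230821207/48613 ≈ 3.3388e+5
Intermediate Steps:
f = 2 (f = -5 + 7 = 2)
y(U, s) = -174 - s (y(U, s) = (2 - s) - 176 = -174 - s)
333880 - (y(195 + g(-15), 203) + 174843)/(21347 + 75879) = 333880 - ((-174 - 1*203) + 174843)/(21347 + 75879) = 333880 - ((-174 - 203) + 174843)/97226 = 333880 - (-377 + 174843)/97226 = 333880 - 174466/97226 = 333880 - 1*87233/48613 = 333880 - 87233/48613 = 16230821207/48613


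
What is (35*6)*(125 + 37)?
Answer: 34020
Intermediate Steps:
(35*6)*(125 + 37) = 210*162 = 34020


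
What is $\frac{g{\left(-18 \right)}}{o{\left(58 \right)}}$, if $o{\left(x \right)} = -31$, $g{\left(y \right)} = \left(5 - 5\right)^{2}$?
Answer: $0$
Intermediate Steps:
$g{\left(y \right)} = 0$ ($g{\left(y \right)} = 0^{2} = 0$)
$\frac{g{\left(-18 \right)}}{o{\left(58 \right)}} = \frac{0}{-31} = 0 \left(- \frac{1}{31}\right) = 0$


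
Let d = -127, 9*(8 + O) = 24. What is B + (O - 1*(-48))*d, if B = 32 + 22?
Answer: -16094/3 ≈ -5364.7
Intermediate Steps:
O = -16/3 (O = -8 + (⅑)*24 = -8 + 8/3 = -16/3 ≈ -5.3333)
B = 54
B + (O - 1*(-48))*d = 54 + (-16/3 - 1*(-48))*(-127) = 54 + (-16/3 + 48)*(-127) = 54 + (128/3)*(-127) = 54 - 16256/3 = -16094/3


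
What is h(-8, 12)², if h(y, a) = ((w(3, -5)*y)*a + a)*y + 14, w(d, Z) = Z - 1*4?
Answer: 48916036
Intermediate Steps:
w(d, Z) = -4 + Z (w(d, Z) = Z - 4 = -4 + Z)
h(y, a) = 14 + y*(a - 9*a*y) (h(y, a) = (((-4 - 5)*y)*a + a)*y + 14 = ((-9*y)*a + a)*y + 14 = (-9*a*y + a)*y + 14 = (a - 9*a*y)*y + 14 = y*(a - 9*a*y) + 14 = 14 + y*(a - 9*a*y))
h(-8, 12)² = (14 + 12*(-8) - 9*12*(-8)²)² = (14 - 96 - 9*12*64)² = (14 - 96 - 6912)² = (-6994)² = 48916036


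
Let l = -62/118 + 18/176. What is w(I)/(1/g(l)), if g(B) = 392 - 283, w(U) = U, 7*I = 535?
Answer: 58315/7 ≈ 8330.7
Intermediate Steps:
I = 535/7 (I = (1/7)*535 = 535/7 ≈ 76.429)
l = -2197/5192 (l = -62*1/118 + 18*(1/176) = -31/59 + 9/88 = -2197/5192 ≈ -0.42315)
g(B) = 109
w(I)/(1/g(l)) = 535/(7*(1/109)) = (535/7)*109 = 58315/7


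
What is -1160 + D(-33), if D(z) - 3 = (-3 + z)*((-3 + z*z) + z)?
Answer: -39065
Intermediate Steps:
D(z) = 3 + (-3 + z)*(-3 + z + z**2) (D(z) = 3 + (-3 + z)*((-3 + z*z) + z) = 3 + (-3 + z)*((-3 + z**2) + z) = 3 + (-3 + z)*(-3 + z + z**2))
-1160 + D(-33) = -1160 + (12 + (-33)**3 - 6*(-33) - 2*(-33)**2) = -1160 + (12 - 35937 + 198 - 2*1089) = -1160 + (12 - 35937 + 198 - 2178) = -1160 - 37905 = -39065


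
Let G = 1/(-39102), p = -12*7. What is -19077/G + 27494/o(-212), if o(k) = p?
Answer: 31329838121/42 ≈ 7.4595e+8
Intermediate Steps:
p = -84
G = -1/39102 ≈ -2.5574e-5
o(k) = -84
-19077/G + 27494/o(-212) = -19077/(-1/39102) + 27494/(-84) = -19077*(-39102) + 27494*(-1/84) = 745948854 - 13747/42 = 31329838121/42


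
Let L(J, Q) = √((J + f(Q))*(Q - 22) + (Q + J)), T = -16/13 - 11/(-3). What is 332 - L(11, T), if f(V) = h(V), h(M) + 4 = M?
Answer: 332 - 2*I*√65087/39 ≈ 332.0 - 13.083*I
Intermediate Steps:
h(M) = -4 + M
f(V) = -4 + V
T = 95/39 (T = -16*1/13 - 11*(-⅓) = -16/13 + 11/3 = 95/39 ≈ 2.4359)
L(J, Q) = √(J + Q + (-22 + Q)*(-4 + J + Q)) (L(J, Q) = √((J + (-4 + Q))*(Q - 22) + (Q + J)) = √((-4 + J + Q)*(-22 + Q) + (J + Q)) = √((-22 + Q)*(-4 + J + Q) + (J + Q)) = √(J + Q + (-22 + Q)*(-4 + J + Q)))
332 - L(11, T) = 332 - √(88 + (95/39)² - 25*95/39 - 21*11 + 11*(95/39)) = 332 - √(88 + 9025/1521 - 2375/39 - 231 + 1045/39) = 332 - √(-260348/1521) = 332 - 2*I*√65087/39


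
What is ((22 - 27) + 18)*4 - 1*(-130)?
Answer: 182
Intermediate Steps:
((22 - 27) + 18)*4 - 1*(-130) = (-5 + 18)*4 + 130 = 13*4 + 130 = 52 + 130 = 182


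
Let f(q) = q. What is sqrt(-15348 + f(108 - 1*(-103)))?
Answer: I*sqrt(15137) ≈ 123.03*I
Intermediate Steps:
sqrt(-15348 + f(108 - 1*(-103))) = sqrt(-15348 + (108 - 1*(-103))) = sqrt(-15348 + (108 + 103)) = sqrt(-15348 + 211) = sqrt(-15137) = I*sqrt(15137)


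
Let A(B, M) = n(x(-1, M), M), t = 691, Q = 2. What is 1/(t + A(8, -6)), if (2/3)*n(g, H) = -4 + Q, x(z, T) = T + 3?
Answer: 1/688 ≈ 0.0014535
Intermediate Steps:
x(z, T) = 3 + T
n(g, H) = -3 (n(g, H) = 3*(-4 + 2)/2 = (3/2)*(-2) = -3)
A(B, M) = -3
1/(t + A(8, -6)) = 1/(691 - 3) = 1/688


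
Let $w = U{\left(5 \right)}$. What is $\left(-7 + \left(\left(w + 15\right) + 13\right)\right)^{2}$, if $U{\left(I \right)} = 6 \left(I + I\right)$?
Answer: $6561$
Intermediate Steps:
$U{\left(I \right)} = 12 I$ ($U{\left(I \right)} = 6 \cdot 2 I = 12 I$)
$w = 60$ ($w = 12 \cdot 5 = 60$)
$\left(-7 + \left(\left(w + 15\right) + 13\right)\right)^{2} = \left(-7 + \left(\left(60 + 15\right) + 13\right)\right)^{2} = \left(-7 + \left(75 + 13\right)\right)^{2} = \left(-7 + 88\right)^{2} = 81^{2} = 6561$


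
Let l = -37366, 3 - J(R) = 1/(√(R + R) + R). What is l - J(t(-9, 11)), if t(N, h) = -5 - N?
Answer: -74737/2 - √2/4 ≈ -37369.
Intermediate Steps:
J(R) = 3 - 1/(R + √2*√R) (J(R) = 3 - 1/(√(R + R) + R) = 3 - 1/(√(2*R) + R) = 3 - 1/(√2*√R + R) = 3 - 1/(R + √2*√R))
l - J(t(-9, 11)) = -37366 - (-1 + 3*(-5 - 1*(-9)) + 3*√2*√(-5 - 1*(-9)))/((-5 - 1*(-9)) + √2*√(-5 - 1*(-9))) = -37366 - (-1 + 3*(-5 + 9) + 3*√2*√(-5 + 9))/((-5 + 9) + √2*√(-5 + 9)) = -37366 - (-1 + 3*4 + 3*√2*√4)/(4 + √2*√4) = -37366 - (-1 + 12 + 3*√2*2)/(4 + √2*2) = -37366 - (-1 + 12 + 6*√2)/(4 + 2*√2) = -37366 - (11 + 6*√2)/(4 + 2*√2)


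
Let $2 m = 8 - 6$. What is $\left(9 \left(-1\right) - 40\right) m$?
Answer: $-49$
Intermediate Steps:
$m = 1$ ($m = \frac{8 - 6}{2} = \frac{1}{2} \cdot 2 = 1$)
$\left(9 \left(-1\right) - 40\right) m = \left(9 \left(-1\right) - 40\right) 1 = \left(-9 - 40\right) 1 = \left(-49\right) 1 = -49$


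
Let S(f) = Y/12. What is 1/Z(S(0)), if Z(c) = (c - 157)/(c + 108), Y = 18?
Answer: -219/311 ≈ -0.70418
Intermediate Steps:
S(f) = 3/2 (S(f) = 18/12 = 18*(1/12) = 3/2)
Z(c) = (-157 + c)/(108 + c)
1/Z(S(0)) = 1/((-157 + 3/2)/(108 + 3/2)) = 1/(-311/2/(219/2)) = 1/((2/219)*(-311/2)) = 1/(-311/219) = -219/311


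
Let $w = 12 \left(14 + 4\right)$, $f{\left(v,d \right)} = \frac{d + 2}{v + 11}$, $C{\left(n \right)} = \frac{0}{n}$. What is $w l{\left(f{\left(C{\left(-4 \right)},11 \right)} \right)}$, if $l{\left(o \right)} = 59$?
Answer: $12744$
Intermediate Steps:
$C{\left(n \right)} = 0$
$f{\left(v,d \right)} = \frac{2 + d}{11 + v}$
$w = 216$ ($w = 12 \cdot 18 = 216$)
$w l{\left(f{\left(C{\left(-4 \right)},11 \right)} \right)} = 216 \cdot 59 = 12744$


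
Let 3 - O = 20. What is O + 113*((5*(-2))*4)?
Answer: -4537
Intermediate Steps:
O = -17 (O = 3 - 1*20 = 3 - 20 = -17)
O + 113*((5*(-2))*4) = -17 + 113*((5*(-2))*4) = -17 + 113*(-10*4) = -17 + 113*(-40) = -17 - 4520 = -4537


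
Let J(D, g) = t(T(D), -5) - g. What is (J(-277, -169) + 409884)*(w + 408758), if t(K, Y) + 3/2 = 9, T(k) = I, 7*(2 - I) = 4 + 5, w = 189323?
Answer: 490498787801/2 ≈ 2.4525e+11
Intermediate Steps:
I = 5/7 (I = 2 - (4 + 5)/7 = 2 - ⅐*9 = 2 - 9/7 = 5/7 ≈ 0.71429)
T(k) = 5/7
t(K, Y) = 15/2 (t(K, Y) = -3/2 + 9 = 15/2)
J(D, g) = 15/2 - g
(J(-277, -169) + 409884)*(w + 408758) = ((15/2 - 1*(-169)) + 409884)*(189323 + 408758) = ((15/2 + 169) + 409884)*598081 = (353/2 + 409884)*598081 = (820121/2)*598081 = 490498787801/2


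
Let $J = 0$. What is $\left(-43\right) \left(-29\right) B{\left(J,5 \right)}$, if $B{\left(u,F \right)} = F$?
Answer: $6235$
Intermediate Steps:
$\left(-43\right) \left(-29\right) B{\left(J,5 \right)} = \left(-43\right) \left(-29\right) 5 = 1247 \cdot 5 = 6235$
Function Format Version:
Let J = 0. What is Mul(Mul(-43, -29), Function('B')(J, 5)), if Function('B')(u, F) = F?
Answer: 6235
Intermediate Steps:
Mul(Mul(-43, -29), Function('B')(J, 5)) = Mul(Mul(-43, -29), 5) = Mul(1247, 5) = 6235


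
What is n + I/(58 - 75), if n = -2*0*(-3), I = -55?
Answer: 55/17 ≈ 3.2353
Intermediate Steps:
n = 0 (n = 0*(-3) = 0)
n + I/(58 - 75) = 0 - 55/(58 - 75) = 0 - 55/(-17) = 0 - 1/17*(-55) = 0 + 55/17 = 55/17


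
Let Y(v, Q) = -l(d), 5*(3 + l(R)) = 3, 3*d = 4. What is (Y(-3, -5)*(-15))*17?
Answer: -612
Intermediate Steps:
d = 4/3 (d = (⅓)*4 = 4/3 ≈ 1.3333)
l(R) = -12/5 (l(R) = -3 + (⅕)*3 = -3 + ⅗ = -12/5)
Y(v, Q) = 12/5 (Y(v, Q) = -1*(-12/5) = 12/5)
(Y(-3, -5)*(-15))*17 = ((12/5)*(-15))*17 = -36*17 = -612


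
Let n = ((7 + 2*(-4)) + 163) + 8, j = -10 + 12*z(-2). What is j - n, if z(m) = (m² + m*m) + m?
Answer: -108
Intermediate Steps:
z(m) = m + 2*m² (z(m) = (m² + m²) + m = 2*m² + m = m + 2*m²)
j = 62 (j = -10 + 12*(-2*(1 + 2*(-2))) = -10 + 12*(-2*(1 - 4)) = -10 + 12*(-2*(-3)) = -10 + 12*6 = -10 + 72 = 62)
n = 170 (n = ((7 - 8) + 163) + 8 = (-1 + 163) + 8 = 162 + 8 = 170)
j - n = 62 - 1*170 = 62 - 170 = -108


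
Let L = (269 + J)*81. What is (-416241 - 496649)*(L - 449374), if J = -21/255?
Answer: 6635850722776/17 ≈ 3.9034e+11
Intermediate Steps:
J = -7/85 (J = -21*1/255 = -7/85 ≈ -0.082353)
L = 1851498/85 (L = (269 - 7/85)*81 = (22858/85)*81 = 1851498/85 ≈ 21782.)
(-416241 - 496649)*(L - 449374) = (-416241 - 496649)*(1851498/85 - 449374) = -912890*(-36345292/85) = 6635850722776/17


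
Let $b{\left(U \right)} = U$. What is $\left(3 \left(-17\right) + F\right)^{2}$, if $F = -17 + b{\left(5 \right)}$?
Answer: $3969$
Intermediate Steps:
$F = -12$ ($F = -17 + 5 = -12$)
$\left(3 \left(-17\right) + F\right)^{2} = \left(3 \left(-17\right) - 12\right)^{2} = \left(-51 - 12\right)^{2} = \left(-63\right)^{2} = 3969$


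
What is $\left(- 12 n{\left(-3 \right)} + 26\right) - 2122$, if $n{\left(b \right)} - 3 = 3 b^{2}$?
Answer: $-2456$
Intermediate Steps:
$n{\left(b \right)} = 3 + 3 b^{2}$
$\left(- 12 n{\left(-3 \right)} + 26\right) - 2122 = \left(- 12 \left(3 + 3 \left(-3\right)^{2}\right) + 26\right) - 2122 = \left(- 12 \left(3 + 3 \cdot 9\right) + 26\right) - 2122 = \left(- 12 \left(3 + 27\right) + 26\right) - 2122 = \left(\left(-12\right) 30 + 26\right) - 2122 = \left(-360 + 26\right) - 2122 = -334 - 2122 = -2456$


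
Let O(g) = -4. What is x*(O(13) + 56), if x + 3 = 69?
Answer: 3432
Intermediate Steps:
x = 66 (x = -3 + 69 = 66)
x*(O(13) + 56) = 66*(-4 + 56) = 66*52 = 3432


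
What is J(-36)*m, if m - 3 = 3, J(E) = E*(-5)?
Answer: 1080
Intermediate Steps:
J(E) = -5*E
m = 6 (m = 3 + 3 = 6)
J(-36)*m = -5*(-36)*6 = 180*6 = 1080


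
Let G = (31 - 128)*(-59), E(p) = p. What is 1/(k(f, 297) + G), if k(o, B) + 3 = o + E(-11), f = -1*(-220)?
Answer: 1/5929 ≈ 0.00016866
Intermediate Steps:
G = 5723 (G = -97*(-59) = 5723)
f = 220
k(o, B) = -14 + o (k(o, B) = -3 + (o - 11) = -3 + (-11 + o) = -14 + o)
1/(k(f, 297) + G) = 1/((-14 + 220) + 5723) = 1/(206 + 5723) = 1/5929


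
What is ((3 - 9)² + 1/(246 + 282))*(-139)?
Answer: -2642251/528 ≈ -5004.3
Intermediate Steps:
((3 - 9)² + 1/(246 + 282))*(-139) = ((-6)² + 1/528)*(-139) = (36 + 1/528)*(-139) = (19009/528)*(-139) = -2642251/528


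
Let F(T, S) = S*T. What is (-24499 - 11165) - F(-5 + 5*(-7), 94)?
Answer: -31904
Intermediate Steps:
(-24499 - 11165) - F(-5 + 5*(-7), 94) = (-24499 - 11165) - 94*(-5 + 5*(-7)) = -35664 - 94*(-5 - 35) = -35664 - 94*(-40) = -35664 - 1*(-3760) = -35664 + 3760 = -31904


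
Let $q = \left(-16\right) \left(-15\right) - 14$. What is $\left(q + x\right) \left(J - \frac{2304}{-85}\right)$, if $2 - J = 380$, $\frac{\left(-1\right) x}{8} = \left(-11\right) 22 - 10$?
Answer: $- \frac{66869892}{85} \approx -7.8671 \cdot 10^{5}$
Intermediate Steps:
$x = 2016$ ($x = - 8 \left(\left(-11\right) 22 - 10\right) = - 8 \left(-242 - 10\right) = \left(-8\right) \left(-252\right) = 2016$)
$q = 226$ ($q = 240 - 14 = 226$)
$J = -378$ ($J = 2 - 380 = -378$)
$\left(q + x\right) \left(J - \frac{2304}{-85}\right) = \left(226 + 2016\right) \left(-378 - \frac{2304}{-85}\right) = 2242 \left(-378 - - \frac{2304}{85}\right) = 2242 \left(-378 + \frac{2304}{85}\right) = 2242 \left(- \frac{29826}{85}\right) = - \frac{66869892}{85}$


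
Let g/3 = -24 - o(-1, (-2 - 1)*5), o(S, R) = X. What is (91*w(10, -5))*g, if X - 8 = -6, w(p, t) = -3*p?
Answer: 212940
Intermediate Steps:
X = 2 (X = 8 - 6 = 2)
o(S, R) = 2
g = -78 (g = 3*(-24 - 1*2) = 3*(-24 - 2) = 3*(-26) = -78)
(91*w(10, -5))*g = (91*(-3*10))*(-78) = (91*(-30))*(-78) = -2730*(-78) = 212940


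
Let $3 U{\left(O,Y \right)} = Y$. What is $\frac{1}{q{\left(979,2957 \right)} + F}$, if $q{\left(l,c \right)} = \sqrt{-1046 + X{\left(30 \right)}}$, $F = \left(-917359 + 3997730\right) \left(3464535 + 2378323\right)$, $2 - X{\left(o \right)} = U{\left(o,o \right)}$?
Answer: $\frac{8999085170159}{161967067799551275968171089} - \frac{i \sqrt{1054}}{323934135599102551936342178} \approx 5.5561 \cdot 10^{-14} - 1.0022 \cdot 10^{-25} i$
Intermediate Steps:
$U{\left(O,Y \right)} = \frac{Y}{3}$
$X{\left(o \right)} = 2 - \frac{o}{3}$
$F = 17998170340318$ ($F = 3080371 \cdot 5842858 = 17998170340318$)
$q{\left(l,c \right)} = i \sqrt{1054}$ ($q{\left(l,c \right)} = \sqrt{-1046 + \left(2 - 10\right)} = \sqrt{-1046 - 8} = \sqrt{-1054} = i \sqrt{1054}$)
$\frac{1}{q{\left(979,2957 \right)} + F} = \frac{1}{i \sqrt{1054} + 17998170340318} = \frac{1}{17998170340318 + i \sqrt{1054}}$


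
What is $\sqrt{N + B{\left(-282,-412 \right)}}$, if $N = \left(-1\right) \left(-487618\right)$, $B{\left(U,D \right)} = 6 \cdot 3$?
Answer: $2 \sqrt{121909} \approx 698.31$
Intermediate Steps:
$B{\left(U,D \right)} = 18$
$N = 487618$
$\sqrt{N + B{\left(-282,-412 \right)}} = \sqrt{487618 + 18} = \sqrt{487636} = 2 \sqrt{121909}$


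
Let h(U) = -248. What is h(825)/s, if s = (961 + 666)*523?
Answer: -248/850921 ≈ -0.00029145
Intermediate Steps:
s = 850921 (s = 1627*523 = 850921)
h(825)/s = -248/850921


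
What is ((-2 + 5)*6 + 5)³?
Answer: 12167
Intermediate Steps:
((-2 + 5)*6 + 5)³ = (3*6 + 5)³ = (18 + 5)³ = 23³ = 12167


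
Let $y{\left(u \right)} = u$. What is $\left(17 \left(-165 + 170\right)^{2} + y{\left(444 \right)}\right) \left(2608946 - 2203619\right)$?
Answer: $352229163$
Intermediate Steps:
$\left(17 \left(-165 + 170\right)^{2} + y{\left(444 \right)}\right) \left(2608946 - 2203619\right) = \left(17 \left(-165 + 170\right)^{2} + 444\right) \left(2608946 - 2203619\right) = \left(17 \cdot 5^{2} + 444\right) 405327 = \left(17 \cdot 25 + 444\right) 405327 = \left(425 + 444\right) 405327 = 869 \cdot 405327 = 352229163$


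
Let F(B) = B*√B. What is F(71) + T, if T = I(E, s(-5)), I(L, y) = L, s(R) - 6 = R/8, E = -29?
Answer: -29 + 71*√71 ≈ 569.26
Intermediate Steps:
s(R) = 6 + R/8
T = -29
F(B) = B^(3/2)
F(71) + T = 71^(3/2) - 29 = 71*√71 - 29 = -29 + 71*√71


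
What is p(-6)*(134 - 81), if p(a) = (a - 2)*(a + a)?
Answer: 5088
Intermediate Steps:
p(a) = 2*a*(-2 + a) (p(a) = (-2 + a)*(2*a) = 2*a*(-2 + a))
p(-6)*(134 - 81) = (2*(-6)*(-2 - 6))*(134 - 81) = (2*(-6)*(-8))*53 = 96*53 = 5088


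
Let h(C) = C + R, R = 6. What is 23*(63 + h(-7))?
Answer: 1426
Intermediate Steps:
h(C) = 6 + C (h(C) = C + 6 = 6 + C)
23*(63 + h(-7)) = 23*(63 + (6 - 7)) = 23*(63 - 1) = 23*62 = 1426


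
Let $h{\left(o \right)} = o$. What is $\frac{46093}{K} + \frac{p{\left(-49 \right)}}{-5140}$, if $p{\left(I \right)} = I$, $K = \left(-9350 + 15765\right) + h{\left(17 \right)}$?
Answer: $\frac{59308297}{8265120} \approx 7.1757$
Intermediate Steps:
$K = 6432$ ($K = \left(-9350 + 15765\right) + 17 = 6415 + 17 = 6432$)
$\frac{46093}{K} + \frac{p{\left(-49 \right)}}{-5140} = \frac{46093}{6432} - \frac{49}{-5140} = 46093 \cdot \frac{1}{6432} - - \frac{49}{5140} = \frac{46093}{6432} + \frac{49}{5140} = \frac{59308297}{8265120}$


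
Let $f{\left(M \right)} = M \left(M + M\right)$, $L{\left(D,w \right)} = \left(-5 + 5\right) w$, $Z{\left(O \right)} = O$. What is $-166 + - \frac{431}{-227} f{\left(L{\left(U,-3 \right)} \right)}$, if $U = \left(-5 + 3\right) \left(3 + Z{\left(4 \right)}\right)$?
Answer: $-166$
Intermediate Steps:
$U = -14$ ($U = \left(-5 + 3\right) \left(3 + 4\right) = \left(-2\right) 7 = -14$)
$L{\left(D,w \right)} = 0$ ($L{\left(D,w \right)} = 0 w = 0$)
$f{\left(M \right)} = 2 M^{2}$ ($f{\left(M \right)} = M 2 M = 2 M^{2}$)
$-166 + - \frac{431}{-227} f{\left(L{\left(U,-3 \right)} \right)} = -166 + - \frac{431}{-227} \cdot 2 \cdot 0^{2} = -166 + \left(-431\right) \left(- \frac{1}{227}\right) 2 \cdot 0 = -166 + \frac{431}{227} \cdot 0 = -166 + 0 = -166$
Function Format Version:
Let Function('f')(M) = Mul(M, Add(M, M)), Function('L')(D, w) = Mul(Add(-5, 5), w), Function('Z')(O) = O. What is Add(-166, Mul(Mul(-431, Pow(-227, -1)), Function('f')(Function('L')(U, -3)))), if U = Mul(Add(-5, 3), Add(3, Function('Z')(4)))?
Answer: -166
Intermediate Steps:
U = -14 (U = Mul(Add(-5, 3), Add(3, 4)) = Mul(-2, 7) = -14)
Function('L')(D, w) = 0 (Function('L')(D, w) = Mul(0, w) = 0)
Function('f')(M) = Mul(2, Pow(M, 2)) (Function('f')(M) = Mul(M, Mul(2, M)) = Mul(2, Pow(M, 2)))
Add(-166, Mul(Mul(-431, Pow(-227, -1)), Function('f')(Function('L')(U, -3)))) = Add(-166, Mul(Mul(-431, Pow(-227, -1)), Mul(2, Pow(0, 2)))) = Add(-166, Mul(Mul(-431, Rational(-1, 227)), Mul(2, 0))) = Add(-166, Mul(Rational(431, 227), 0)) = Add(-166, 0) = -166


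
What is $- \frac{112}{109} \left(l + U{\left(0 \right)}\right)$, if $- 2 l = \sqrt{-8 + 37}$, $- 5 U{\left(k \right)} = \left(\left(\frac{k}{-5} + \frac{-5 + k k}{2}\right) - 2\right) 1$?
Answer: $- \frac{504}{545} + \frac{56 \sqrt{29}}{109} \approx 1.8419$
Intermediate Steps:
$U{\left(k \right)} = \frac{9}{10} - \frac{k^{2}}{10} + \frac{k}{25}$ ($U{\left(k \right)} = - \frac{\left(\left(\frac{k}{-5} + \frac{-5 + k k}{2}\right) - 2\right) 1}{5} = - \frac{\left(\left(k \left(- \frac{1}{5}\right) + \left(-5 + k^{2}\right) \frac{1}{2}\right) - 2\right) 1}{5} = - \frac{\left(\left(- \frac{k}{5} + \left(- \frac{5}{2} + \frac{k^{2}}{2}\right)\right) - 2\right) 1}{5} = - \frac{\left(\left(- \frac{5}{2} + \frac{k^{2}}{2} - \frac{k}{5}\right) - 2\right) 1}{5} = - \frac{\left(- \frac{9}{2} + \frac{k^{2}}{2} - \frac{k}{5}\right) 1}{5} = - \frac{- \frac{9}{2} + \frac{k^{2}}{2} - \frac{k}{5}}{5} = \frac{9}{10} - \frac{k^{2}}{10} + \frac{k}{25}$)
$l = - \frac{\sqrt{29}}{2}$ ($l = - \frac{\sqrt{-8 + 37}}{2} = - \frac{\sqrt{29}}{2} \approx -2.6926$)
$- \frac{112}{109} \left(l + U{\left(0 \right)}\right) = - \frac{112}{109} \left(- \frac{\sqrt{29}}{2} + \left(\frac{9}{10} - \frac{0^{2}}{10} + \frac{1}{25} \cdot 0\right)\right) = \left(-112\right) \frac{1}{109} \left(- \frac{\sqrt{29}}{2} + \left(\frac{9}{10} - 0 + 0\right)\right) = - \frac{112 \left(- \frac{\sqrt{29}}{2} + \left(\frac{9}{10} + 0 + 0\right)\right)}{109} = - \frac{112 \left(- \frac{\sqrt{29}}{2} + \frac{9}{10}\right)}{109} = - \frac{112 \left(\frac{9}{10} - \frac{\sqrt{29}}{2}\right)}{109} = - \frac{504}{545} + \frac{56 \sqrt{29}}{109}$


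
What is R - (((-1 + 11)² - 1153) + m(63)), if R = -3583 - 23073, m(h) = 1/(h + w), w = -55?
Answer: -204825/8 ≈ -25603.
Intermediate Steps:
m(h) = 1/(-55 + h) (m(h) = 1/(h - 55) = 1/(-55 + h))
R = -26656
R - (((-1 + 11)² - 1153) + m(63)) = -26656 - (((-1 + 11)² - 1153) + 1/(-55 + 63)) = -26656 - ((10² - 1153) + 1/8) = -26656 - ((100 - 1153) + ⅛) = -26656 - (-1053 + ⅛) = -26656 - 1*(-8423/8) = -26656 + 8423/8 = -204825/8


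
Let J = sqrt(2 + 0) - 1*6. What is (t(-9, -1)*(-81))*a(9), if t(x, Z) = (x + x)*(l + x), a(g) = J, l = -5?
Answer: 122472 - 20412*sqrt(2) ≈ 93605.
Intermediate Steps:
J = -6 + sqrt(2) (J = sqrt(2) - 6 = -6 + sqrt(2) ≈ -4.5858)
a(g) = -6 + sqrt(2)
t(x, Z) = 2*x*(-5 + x) (t(x, Z) = (x + x)*(-5 + x) = (2*x)*(-5 + x) = 2*x*(-5 + x))
(t(-9, -1)*(-81))*a(9) = ((2*(-9)*(-5 - 9))*(-81))*(-6 + sqrt(2)) = ((2*(-9)*(-14))*(-81))*(-6 + sqrt(2)) = (252*(-81))*(-6 + sqrt(2)) = -20412*(-6 + sqrt(2)) = 122472 - 20412*sqrt(2)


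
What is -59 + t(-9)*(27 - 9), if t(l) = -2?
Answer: -95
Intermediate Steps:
-59 + t(-9)*(27 - 9) = -59 - 2*(27 - 9) = -59 - 2*18 = -59 - 36 = -95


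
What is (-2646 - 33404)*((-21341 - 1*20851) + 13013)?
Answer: 1051902950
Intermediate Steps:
(-2646 - 33404)*((-21341 - 1*20851) + 13013) = -36050*((-21341 - 20851) + 13013) = -36050*(-42192 + 13013) = -36050*(-29179) = 1051902950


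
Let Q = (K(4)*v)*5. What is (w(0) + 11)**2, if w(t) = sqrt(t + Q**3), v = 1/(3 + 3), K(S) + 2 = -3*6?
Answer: -121733/27 + 5500*I*sqrt(6)/9 ≈ -4508.6 + 1496.9*I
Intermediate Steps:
K(S) = -20 (K(S) = -2 - 3*6 = -2 - 18 = -20)
v = 1/6 ≈ 0.16667
Q = -50/3 (Q = -20*1/6*5 = -10/3*5 = -50/3 ≈ -16.667)
w(t) = sqrt(-125000/27 + t) (w(t) = sqrt(t + (-50/3)**3) = sqrt(t - 125000/27) = sqrt(-125000/27 + t))
(w(0) + 11)**2 = (sqrt(-375000 + 81*0)/9 + 11)**2 = (sqrt(-375000 + 0)/9 + 11)**2 = (sqrt(-375000)/9 + 11)**2 = ((250*I*sqrt(6))/9 + 11)**2 = (250*I*sqrt(6)/9 + 11)**2 = (11 + 250*I*sqrt(6)/9)**2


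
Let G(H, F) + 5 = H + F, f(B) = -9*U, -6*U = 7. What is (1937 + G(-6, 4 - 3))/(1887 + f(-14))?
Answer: 3854/3795 ≈ 1.0155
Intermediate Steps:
U = -7/6 (U = -1/6*7 = -7/6 ≈ -1.1667)
f(B) = 21/2 (f(B) = -9*(-7/6) = 21/2)
G(H, F) = -5 + F + H (G(H, F) = -5 + (H + F) = -5 + (F + H) = -5 + F + H)
(1937 + G(-6, 4 - 3))/(1887 + f(-14)) = (1937 + (-5 + (4 - 3) - 6))/(1887 + 21/2) = (1937 + (-5 + 1 - 6))/(3795/2) = (1937 - 10)*(2/3795) = 1927*(2/3795) = 3854/3795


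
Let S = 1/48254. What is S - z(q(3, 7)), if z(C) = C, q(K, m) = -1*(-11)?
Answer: -530793/48254 ≈ -11.000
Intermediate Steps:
q(K, m) = 11
S = 1/48254 ≈ 2.0724e-5
S - z(q(3, 7)) = 1/48254 - 1*11 = 1/48254 - 11 = -530793/48254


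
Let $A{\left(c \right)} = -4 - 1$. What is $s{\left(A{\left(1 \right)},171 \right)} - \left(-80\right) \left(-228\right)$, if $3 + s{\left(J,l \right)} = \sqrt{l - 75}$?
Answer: $-18243 + 4 \sqrt{6} \approx -18233.0$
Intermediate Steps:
$A{\left(c \right)} = -5$ ($A{\left(c \right)} = -4 - 1 = -5$)
$s{\left(J,l \right)} = -3 + \sqrt{-75 + l}$ ($s{\left(J,l \right)} = -3 + \sqrt{l - 75} = -3 + \sqrt{-75 + l}$)
$s{\left(A{\left(1 \right)},171 \right)} - \left(-80\right) \left(-228\right) = \left(-3 + \sqrt{-75 + 171}\right) - \left(-80\right) \left(-228\right) = \left(-3 + \sqrt{96}\right) - 18240 = \left(-3 + 4 \sqrt{6}\right) - 18240 = -18243 + 4 \sqrt{6}$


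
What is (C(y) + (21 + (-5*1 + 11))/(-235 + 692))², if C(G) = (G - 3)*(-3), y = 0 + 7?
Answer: 29778849/208849 ≈ 142.59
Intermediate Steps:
y = 7
C(G) = 9 - 3*G (C(G) = (-3 + G)*(-3) = 9 - 3*G)
(C(y) + (21 + (-5*1 + 11))/(-235 + 692))² = ((9 - 3*7) + (21 + (-5*1 + 11))/(-235 + 692))² = ((9 - 21) + (21 + (-5 + 11))/457)² = (-12 + (21 + 6)*(1/457))² = (-12 + 27*(1/457))² = (-12 + 27/457)² = (-5457/457)² = 29778849/208849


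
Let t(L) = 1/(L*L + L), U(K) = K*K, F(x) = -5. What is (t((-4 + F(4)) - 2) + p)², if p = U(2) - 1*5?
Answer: 11881/12100 ≈ 0.98190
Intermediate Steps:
U(K) = K²
p = -1 (p = 2² - 1*5 = 4 - 5 = -1)
t(L) = 1/(L + L²) (t(L) = 1/(L² + L) = 1/(L + L²))
(t((-4 + F(4)) - 2) + p)² = (1/(((-4 - 5) - 2)*(1 + ((-4 - 5) - 2))) - 1)² = (1/((-9 - 2)*(1 + (-9 - 2))) - 1)² = (1/((-11)*(1 - 11)) - 1)² = (-1/11/(-10) - 1)² = (-1/11*(-⅒) - 1)² = (1/110 - 1)² = (-109/110)² = 11881/12100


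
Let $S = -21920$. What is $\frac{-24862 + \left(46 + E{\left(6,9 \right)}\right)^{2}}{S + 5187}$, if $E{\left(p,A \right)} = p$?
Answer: $\frac{22158}{16733} \approx 1.3242$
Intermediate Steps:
$\frac{-24862 + \left(46 + E{\left(6,9 \right)}\right)^{2}}{S + 5187} = \frac{-24862 + \left(46 + 6\right)^{2}}{-21920 + 5187} = \frac{-24862 + 52^{2}}{-16733} = \left(-24862 + 2704\right) \left(- \frac{1}{16733}\right) = \left(-22158\right) \left(- \frac{1}{16733}\right) = \frac{22158}{16733}$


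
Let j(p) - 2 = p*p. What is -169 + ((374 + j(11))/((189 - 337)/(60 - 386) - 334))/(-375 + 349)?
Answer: -238811981/1413568 ≈ -168.94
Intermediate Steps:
j(p) = 2 + p² (j(p) = 2 + p*p = 2 + p²)
-169 + ((374 + j(11))/((189 - 337)/(60 - 386) - 334))/(-375 + 349) = -169 + ((374 + (2 + 11²))/((189 - 337)/(60 - 386) - 334))/(-375 + 349) = -169 + ((374 + (2 + 121))/(-148/(-326) - 334))/(-26) = -169 + ((374 + 123)/(-148*(-1/326) - 334))*(-1/26) = -169 + (497/(74/163 - 334))*(-1/26) = -169 + (497/(-54368/163))*(-1/26) = -169 + (497*(-163/54368))*(-1/26) = -169 - 81011/54368*(-1/26) = -169 + 81011/1413568 = -238811981/1413568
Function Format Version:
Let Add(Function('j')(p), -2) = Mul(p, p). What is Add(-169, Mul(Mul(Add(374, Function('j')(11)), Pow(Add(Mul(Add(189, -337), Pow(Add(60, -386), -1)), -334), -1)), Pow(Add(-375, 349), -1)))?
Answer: Rational(-238811981, 1413568) ≈ -168.94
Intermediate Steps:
Function('j')(p) = Add(2, Pow(p, 2)) (Function('j')(p) = Add(2, Mul(p, p)) = Add(2, Pow(p, 2)))
Add(-169, Mul(Mul(Add(374, Function('j')(11)), Pow(Add(Mul(Add(189, -337), Pow(Add(60, -386), -1)), -334), -1)), Pow(Add(-375, 349), -1))) = Add(-169, Mul(Mul(Add(374, Add(2, Pow(11, 2))), Pow(Add(Mul(Add(189, -337), Pow(Add(60, -386), -1)), -334), -1)), Pow(Add(-375, 349), -1))) = Add(-169, Mul(Mul(Add(374, Add(2, 121)), Pow(Add(Mul(-148, Pow(-326, -1)), -334), -1)), Pow(-26, -1))) = Add(-169, Mul(Mul(Add(374, 123), Pow(Add(Mul(-148, Rational(-1, 326)), -334), -1)), Rational(-1, 26))) = Add(-169, Mul(Mul(497, Pow(Add(Rational(74, 163), -334), -1)), Rational(-1, 26))) = Add(-169, Mul(Mul(497, Pow(Rational(-54368, 163), -1)), Rational(-1, 26))) = Add(-169, Mul(Mul(497, Rational(-163, 54368)), Rational(-1, 26))) = Add(-169, Mul(Rational(-81011, 54368), Rational(-1, 26))) = Add(-169, Rational(81011, 1413568)) = Rational(-238811981, 1413568)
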